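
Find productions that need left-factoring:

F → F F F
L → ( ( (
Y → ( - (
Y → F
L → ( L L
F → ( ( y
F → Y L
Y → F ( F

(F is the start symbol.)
Yes, L has productions with common prefix '('; Y has productions with common prefix 'F'

Left-factoring is needed when two productions for the same non-terminal
share a common prefix on the right-hand side.

Productions for F:
  F → F F F
  F → ( ( y
  F → Y L
Productions for L:
  L → ( ( (
  L → ( L L
Productions for Y:
  Y → ( - (
  Y → F
  Y → F ( F

Found common prefix '(' in productions for L
Found common prefix 'F' in productions for Y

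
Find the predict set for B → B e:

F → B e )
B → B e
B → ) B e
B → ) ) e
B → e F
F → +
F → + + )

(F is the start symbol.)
PREDICT(B → B e) = (FIRST(RHS) \ {ε}) ∪ (FOLLOW(B) if ε ∈ FIRST(RHS), i.e. RHS ⇒* ε)
FIRST(B) = { ')', 'e' }
FIRST(B e) = { ')', 'e' }
ε ∉ FIRST(B e), so FOLLOW(B) is not added.
PREDICT(B → B e) = { ')', 'e' }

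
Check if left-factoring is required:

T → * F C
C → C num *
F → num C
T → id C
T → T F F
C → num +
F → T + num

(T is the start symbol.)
Left-factoring is needed when two productions for the same non-terminal
share a common prefix on the right-hand side.

Productions for T:
  T → * F C
  T → id C
  T → T F F
Productions for C:
  C → C num *
  C → num +
Productions for F:
  F → num C
  F → T + num

No common prefixes found.

Answer: No, left-factoring is not needed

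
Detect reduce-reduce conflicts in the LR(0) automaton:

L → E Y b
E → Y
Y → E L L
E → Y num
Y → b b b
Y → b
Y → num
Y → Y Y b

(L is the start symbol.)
A reduce-reduce conflict occurs when an LR(0) state has two complete items [A → α .] and [B → β .] — both call for a reduction, and with no lookahead the parser cannot choose between them.

Augment with L' → L and build the canonical LR(0) collection (I0 = CLOSURE({[L' → . L]}), then GOTO on every symbol after a dot until no new states appear). It has 16 states:
  I0: { [E → . Y num], [E → . Y], [L → . E Y b], [L' → . L], [Y → . E L L], [Y → . Y Y b], [Y → . b b b], [Y → . b], [Y → . num] }  — shift
  I1: { [E → . Y num], [E → . Y], [L → . E Y b], [L → E . Y b], [Y → . E L L], [Y → . Y Y b], [Y → . b b b], [Y → . b], [Y → . num], [Y → E . L L] }  — shift
  I2: { [L' → L .] }  — accept
  I3: { [E → . Y num], [E → . Y], [E → Y . num], [E → Y .], [Y → . E L L], [Y → . Y Y b], [Y → . b b b], [Y → . b], [Y → . num], [Y → Y . Y b] }  — shift, reduce
  I4: { [Y → b . b b], [Y → b .] }  — shift, reduce
  I5: { [Y → num .] }  — reduce
  I6: { [Y → b b . b] }  — shift
  I7: { [Y → b b b .] }  — reduce
  I8: { [E → . Y num], [E → . Y], [L → . E Y b], [Y → . E L L], [Y → . Y Y b], [Y → . b b b], [Y → . b], [Y → . num], [Y → E . L L] }  — shift
  I9: { [E → . Y num], [E → . Y], [E → Y . num], [E → Y .], [Y → . E L L], [Y → . Y Y b], [Y → . b b b], [Y → . b], [Y → . num], [Y → Y . Y b], [Y → Y Y . b] }  — shift, reduce
  I10: { [E → Y num .], [Y → num .] }  — 2 reduces
  I11: { [Y → Y Y b .], [Y → b . b b], [Y → b .] }  — shift, 2 reduces
  I12: { [E → . Y num], [E → . Y], [L → . E Y b], [Y → . E L L], [Y → . Y Y b], [Y → . b b b], [Y → . b], [Y → . num], [Y → E L . L] }  — shift
  I13: { [Y → E L L .] }  — reduce
  I14: { [E → . Y num], [E → . Y], [E → Y . num], [E → Y .], [L → E Y . b], [Y → . E L L], [Y → . Y Y b], [Y → . b b b], [Y → . b], [Y → . num], [Y → Y . Y b] }  — shift, reduce
  I15: { [L → E Y b .], [Y → b . b b], [Y → b .] }  — shift, 2 reduces

I10 contains complete items [E → Y num .], [Y → num .] — reduce-reduce conflict.
I11 contains complete items [Y → Y Y b .], [Y → b .] — reduce-reduce conflict.
I15 contains complete items [L → E Y b .], [Y → b .] — reduce-reduce conflict.

Answer: Yes — I10: [E → Y num .] vs [Y → num .]; I11: [Y → Y Y b .] vs [Y → b .]; I15: [L → E Y b .] vs [Y → b .]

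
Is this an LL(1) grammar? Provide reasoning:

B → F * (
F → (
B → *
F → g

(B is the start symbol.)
A grammar is LL(1) if for each non-terminal N with multiple productions, the predict sets of those productions are pairwise disjoint, where PREDICT(N → α) = (FIRST(α) \ {ε}) ∪ (FOLLOW(N) if α ⇒* ε).

Relevant sets:
  FIRST(F) = { '(', 'g' }

For B:
  PREDICT(B → F '*' '(') = { '(', 'g' }
  PREDICT(B → '*') = { '*' }
For F:
  PREDICT(F → '(') = { '(' }
  PREDICT(F → g) = { 'g' }

All predict sets are disjoint. The grammar IS LL(1).

Answer: Yes, the grammar is LL(1).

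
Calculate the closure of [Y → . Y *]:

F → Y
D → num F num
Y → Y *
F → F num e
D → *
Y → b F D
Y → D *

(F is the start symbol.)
To compute CLOSURE, for each item [A → α.Bβ] where B is a non-terminal, add [B → .γ] for all productions B → γ; repeat for the newly added items until nothing changes.

Start with: [Y → . Y *]
  [Y → . Y *] has the dot before Y: add [Y → . b F D], [Y → . D *]
  [Y → . D *] has the dot before D: add [D → . num F num], [D → . *]
No further items can be added.

CLOSURE = { [D → . *], [D → . num F num], [Y → . D *], [Y → . Y *], [Y → . b F D] }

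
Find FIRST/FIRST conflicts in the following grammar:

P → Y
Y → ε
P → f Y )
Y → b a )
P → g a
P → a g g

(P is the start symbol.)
No FIRST/FIRST conflicts.

A FIRST/FIRST conflict occurs when two productions N → α and N → β for the same non-terminal have FIRST(α) ∩ FIRST(β) ≠ ∅ (with ε ∈ FIRST of a nullable right-hand side, so two nullable alternatives also conflict).

FIRST sets of the non-terminals at (or reachable through a nullable prefix from) the front of some alternative:
  FIRST(Y) = { 'b', ε }

Productions for P:
  P → Y: FIRST = { 'b', ε }
  P → f Y ): FIRST = { 'f' }
  P → g a: FIRST = { 'g' }
  P → a g g: FIRST = { 'a' }
Productions for Y:
  Y → ε: FIRST = { ε }
  Y → b a ): FIRST = { 'b' }

All alternatives of each non-terminal have pairwise disjoint FIRST sets.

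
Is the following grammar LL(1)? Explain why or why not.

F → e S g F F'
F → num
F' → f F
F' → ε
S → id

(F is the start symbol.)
Relevant sets:
  FOLLOW(F') = { $, 'f' }

For F:
  PREDICT(F → e S g F F') = { 'e' }
  PREDICT(F → num) = { 'num' }
For F':
  PREDICT(F' → f F) = { 'f' }
  PREDICT(F' → ε) = { $, 'f' }
S has a single production, so nothing to check there.

Conflict found: Predict set conflict for F': { 'f' }
The grammar is NOT LL(1).

Answer: No. Predict set conflict for F': { 'f' }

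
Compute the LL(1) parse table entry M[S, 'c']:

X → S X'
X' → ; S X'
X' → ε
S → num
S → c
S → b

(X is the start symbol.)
S → c

To find M[S, 'c'], we find productions for S where 'c' is in the predict set (PREDICT(N → α) = (FIRST(α) \ {ε}) ∪ (FOLLOW(N) if α ⇒* ε)).

S → num: PREDICT = { 'num' }
S → c: PREDICT = { 'c' }
  'c' is in predict set, so this production goes in M[S, 'c']
S → b: PREDICT = { 'b' }

M[S, 'c'] = S → c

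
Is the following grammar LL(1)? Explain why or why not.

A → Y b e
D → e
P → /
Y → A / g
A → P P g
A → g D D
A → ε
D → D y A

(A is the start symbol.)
Relevant sets:
  FIRST(Y) = { '/', 'g' }
  FIRST(P) = { '/' }
  FIRST(D) = { 'e' }
  FOLLOW(A) = { $, '/', 'e', 'y' }

For A:
  PREDICT(A → Y b e) = { '/', 'g' }
  PREDICT(A → P P g) = { '/' }
  PREDICT(A → g D D) = { 'g' }
  PREDICT(A → ε) = { $, '/', 'e', 'y' }
For D:
  PREDICT(D → e) = { 'e' }
  PREDICT(D → D y A) = { 'e' }
P, Y have a single production, so nothing to check there.

Conflict found: Predict set conflict for A: { '/' }
The grammar is NOT LL(1).

Answer: No. Predict set conflict for A: { '/' }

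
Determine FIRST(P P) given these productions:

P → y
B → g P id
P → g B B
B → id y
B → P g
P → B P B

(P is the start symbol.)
FIRST sets of the non-terminals involved (from the grammar, by fixed-point iteration):
  FIRST(P) = { 'g', 'id', 'y' }

To compute FIRST(P P), process the symbols left to right:
Symbol P is a non-terminal. Add FIRST(P) \ {ε} = { 'g', 'id', 'y' }
P is not nullable (ε ∉ FIRST(P)), so stop here.
FIRST(P P) = { 'g', 'id', 'y' }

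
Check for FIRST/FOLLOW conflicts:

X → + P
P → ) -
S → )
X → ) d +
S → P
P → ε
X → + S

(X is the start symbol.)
Nullable non-terminals: P, S.
FIRST sets used below: FIRST(P) = { ')', ε }

P: nullable alternative(s) P → ε; FOLLOW(P) = { $ }
  P → ) -: FIRST \ {ε} = { ')' } — disjoint from FOLLOW(P)
  P → ε: FIRST \ {ε} = { } — this is the only nullable alternative, skip

S: nullable alternative(s) S → P; FOLLOW(S) = { $ }
  S → ): FIRST \ {ε} = { ')' } — disjoint from FOLLOW(S)
  S → P: FIRST \ {ε} = { ')' } — this is the only nullable alternative, skip

X has no nullable alternative, so no FIRST/FOLLOW check is needed there.

No FIRST/FOLLOW conflicts found.

Answer: No FIRST/FOLLOW conflicts.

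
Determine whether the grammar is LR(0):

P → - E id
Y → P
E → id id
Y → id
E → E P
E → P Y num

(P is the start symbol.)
Augment with P' → P and build the canonical LR(0) collection (I0 = CLOSURE({[P' → . P]}), then GOTO on every symbol after a dot until no new states appear). It has 13 states:
  I0: { [P → . - E id], [P' → . P] }  — shift
  I1: { [E → . E P], [E → . P Y num], [E → . id id], [P → - . E id], [P → . - E id] }  — shift
  I2: { [P' → P .] }  — accept
  I3: { [E → E . P], [P → - E . id], [P → . - E id] }  — shift
  I4: { [E → P . Y num], [P → . - E id], [Y → . P], [Y → . id] }  — shift
  I5: { [E → id . id] }  — shift
  I6: { [E → id id .] }  — reduce
  I7: { [Y → P .] }  — reduce
  I8: { [E → P Y . num] }  — shift
  I9: { [Y → id .] }  — reduce
  I10: { [E → P Y num .] }  — reduce
  I11: { [E → E P .] }  — reduce
  I12: { [P → - E id .] }  — reduce

Every state is either a pure shift/goto state or contains exactly one complete item and nothing to shift — no conflicts. The grammar is LR(0).

Answer: Yes, the grammar is LR(0)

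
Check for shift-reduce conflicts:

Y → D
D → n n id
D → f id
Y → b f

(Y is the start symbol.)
A shift-reduce conflict occurs when an LR(0) state has both:
  - a complete (reduce) item [A → α .] (dot at the end), and
  - a shift item [B → β . c γ] (dot before a terminal).

Augment with Y' → Y and build the canonical LR(0) collection (I0 = CLOSURE({[Y' → . Y]}), then GOTO on every symbol after a dot until no new states appear). It has 10 states:
  I0: { [D → . f id], [D → . n n id], [Y → . D], [Y → . b f], [Y' → . Y] }  — shift
  I1: { [Y → D .] }  — reduce
  I2: { [Y' → Y .] }  — accept
  I3: { [Y → b . f] }  — shift
  I4: { [D → f . id] }  — shift
  I5: { [D → n . n id] }  — shift
  I6: { [D → n n . id] }  — shift
  I7: { [D → n n id .] }  — reduce
  I8: { [D → f id .] }  — reduce
  I9: { [Y → b f .] }  — reduce

No state contains both a complete item and a shift item.

Answer: No shift-reduce conflicts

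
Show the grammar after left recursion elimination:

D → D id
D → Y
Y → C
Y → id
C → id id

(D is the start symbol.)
D → Y D'
D' → id D'
D' → ε
Y → C
Y → id
C → id id

D is directly left-recursive. The standard transformation for
  A → A α₁ | ... | A α_m | β₁ | ... | β_n
is
  A  → β₁ A' | ... | β_n A'
  A' → α₁ A' | ... | α_m A' | ε

D → Y becomes D → Y D'
D → D id becomes D' → id D'
Add D' → ε

Productions for other non-terminals are unchanged:
  Y → C
  Y → id
  C → id id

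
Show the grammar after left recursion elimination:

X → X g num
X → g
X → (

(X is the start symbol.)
X is directly left-recursive. The standard transformation for
  A → A α₁ | ... | A α_m | β₁ | ... | β_n
is
  A  → β₁ A' | ... | β_n A'
  A' → α₁ A' | ... | α_m A' | ε

X → g becomes X → g X'
X → ( becomes X → ( X'
X → X g num becomes X' → g num X'
Add X' → ε

Resulting grammar:
X → g X'
X → ( X'
X' → g num X'
X' → ε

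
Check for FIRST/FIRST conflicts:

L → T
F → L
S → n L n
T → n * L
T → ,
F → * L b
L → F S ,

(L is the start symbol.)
Yes. L → T / L → F S ',' on { ',', 'n' }; F → L / F → '*' L b on { '*' }

A FIRST/FIRST conflict occurs when two productions N → α and N → β for the same non-terminal have FIRST(α) ∩ FIRST(β) ≠ ∅ (with ε ∈ FIRST of a nullable right-hand side, so two nullable alternatives also conflict).

FIRST sets of the non-terminals at (or reachable through a nullable prefix from) the front of some alternative:
  FIRST(T) = { ',', 'n' }
  FIRST(F) = { '*', ',', 'n' }
  FIRST(L) = { '*', ',', 'n' }

Productions for L:
  L → T: FIRST = { ',', 'n' }
  L → F S ,: FIRST = { '*', ',', 'n' }
Productions for F:
  F → L: FIRST = { '*', ',', 'n' }
  F → * L b: FIRST = { '*' }
Productions for T:
  T → n * L: FIRST = { 'n' }
  T → ,: FIRST = { ',' }
S has only one production, so no FIRST/FIRST conflict is possible there.

Conflict for L: L → T and L → F S ,
  Overlap: { ',', 'n' }
Conflict for F: F → L and F → * L b
  Overlap: { '*' }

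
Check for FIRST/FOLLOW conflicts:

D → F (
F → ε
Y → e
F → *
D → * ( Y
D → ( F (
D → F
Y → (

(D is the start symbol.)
A FIRST/FOLLOW conflict occurs when a non-terminal N has a nullable alternative N → β (β ⇒* ε) and another alternative N → α with FIRST(α) ∩ FOLLOW(N) ≠ ∅: on such a lookahead the parser cannot decide between expanding α and letting N vanish via β.

Nullable non-terminals: D, F.
FIRST sets used below: FIRST(F) = { '*', ε }

D: nullable alternative(s) D → F; FOLLOW(D) = { $ }
  D → F (: FIRST \ {ε} = { '(', '*' } — disjoint from FOLLOW(D)
  D → * ( Y: FIRST \ {ε} = { '*' } — disjoint from FOLLOW(D)
  D → ( F (: FIRST \ {ε} = { '(' } — disjoint from FOLLOW(D)
  D → F: FIRST \ {ε} = { '*' } — this is the only nullable alternative, skip

F: nullable alternative(s) F → ε; FOLLOW(F) = { $, '(' }
  F → ε: FIRST \ {ε} = { } — this is the only nullable alternative, skip
  F → *: FIRST \ {ε} = { '*' } — disjoint from FOLLOW(F)

Y has no nullable alternative, so no FIRST/FOLLOW check is needed there.

No FIRST/FOLLOW conflicts found.

Answer: No FIRST/FOLLOW conflicts.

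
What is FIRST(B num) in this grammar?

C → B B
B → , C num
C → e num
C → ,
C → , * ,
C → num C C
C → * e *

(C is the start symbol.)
FIRST sets of the non-terminals involved (from the grammar, by fixed-point iteration):
  FIRST(B) = { ',' }

To compute FIRST(B num), process the symbols left to right:
Symbol B is a non-terminal. Add FIRST(B) \ {ε} = { ',' }
B is not nullable (ε ∉ FIRST(B)), so stop here.
FIRST(B num) = { ',' }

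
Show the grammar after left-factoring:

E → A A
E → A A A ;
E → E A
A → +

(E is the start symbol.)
E → A A E'
E' → ε
E' → A ;
E → E A
A → +

Left-factoring transforms A → αβ₁ | αβ₂ into A → αA' and A' → β₁ | β₂
(α is the longest common prefix among the alternatives). Repeat until
no nonterminal has two alternatives with a common prefix.

Round 1: E has alternatives sharing prefix 'A A'. Introduce E': E → A A E'
  Add: E' → ε
  Add: E' → A ;

No remaining common prefixes — done.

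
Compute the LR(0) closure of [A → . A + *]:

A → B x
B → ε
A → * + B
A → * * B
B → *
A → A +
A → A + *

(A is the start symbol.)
{ [A → . * * B], [A → . * + B], [A → . A + *], [A → . A +], [A → . B x], [B → . *], [B → .] }

To compute CLOSURE, for each item [A → α.Bβ] where B is a non-terminal, add [B → .γ] for all productions B → γ; repeat for the newly added items until nothing changes.

Start with: [A → . A + *]
  [A → . A + *] has the dot before A: add [A → . B x], [A → . * + B], [A → . * * B], [A → . A +]
  [A → . B x] has the dot before B: add [B → .], [B → . *]
No further items can be added.

CLOSURE = { [A → . * * B], [A → . * + B], [A → . A + *], [A → . A +], [A → . B x], [B → . *], [B → .] }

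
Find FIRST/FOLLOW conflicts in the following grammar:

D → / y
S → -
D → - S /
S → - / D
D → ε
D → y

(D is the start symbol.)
Yes. D → '/' y with FOLLOW(D) on { '/' }

A FIRST/FOLLOW conflict occurs when a non-terminal N has a nullable alternative N → β (β ⇒* ε) and another alternative N → α with FIRST(α) ∩ FOLLOW(N) ≠ ∅: on such a lookahead the parser cannot decide between expanding α and letting N vanish via β.

Nullable non-terminals: D.

D: nullable alternative(s) D → ε; FOLLOW(D) = { $, '/' }
  D → / y: FIRST \ {ε} = { '/' } — overlaps FOLLOW(D) on { '/' }: CONFLICT
  D → - S /: FIRST \ {ε} = { '-' } — disjoint from FOLLOW(D)
  D → ε: FIRST \ {ε} = { } — this is the only nullable alternative, skip
  D → y: FIRST \ {ε} = { 'y' } — disjoint from FOLLOW(D)

S has no nullable alternative, so no FIRST/FOLLOW check is needed there.

So the grammar has 1 FIRST/FOLLOW conflict (marked CONFLICT above).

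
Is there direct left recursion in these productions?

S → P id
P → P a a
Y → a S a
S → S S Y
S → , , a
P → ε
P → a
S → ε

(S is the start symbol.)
Yes, P, S are left-recursive

Direct left recursion occurs when N → N α for some non-terminal N (the right-hand side begins with the left-hand side itself).

S → P id: starts with P
P → P a a: LEFT RECURSIVE (starts with P)
Y → a S a: starts with a
S → S S Y: LEFT RECURSIVE (starts with S)
S → , , a: starts with ','
P → ε: starts with ε
P → a: starts with a
S → ε: starts with ε

The grammar has direct left recursion on: P, S.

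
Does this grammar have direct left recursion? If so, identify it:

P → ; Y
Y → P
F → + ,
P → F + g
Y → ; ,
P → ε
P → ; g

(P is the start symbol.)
No direct left recursion

Direct left recursion occurs when N → N α for some non-terminal N (the right-hand side begins with the left-hand side itself).

P → ; Y: starts with ';'
Y → P: starts with P
F → + ,: starts with '+'
P → F + g: starts with F
Y → ; ,: starts with ';'
P → ε: starts with ε
P → ; g: starts with ';'

No direct left recursion found.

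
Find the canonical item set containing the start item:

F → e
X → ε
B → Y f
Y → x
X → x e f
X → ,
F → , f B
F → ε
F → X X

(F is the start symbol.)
First, augment the grammar with F' → F
I₀ = CLOSURE({ [F' → . F] }):
  [F' → . F] has the dot before F: add [F → . e], [F → . , f B], [F → .], [F → . X X]
  [F → . X X] has the dot before X: add [X → .], [X → . x e f], [X → . ,]
No further items can be added.

I₀ = { [F → . , f B], [F → . X X], [F → . e], [F → .], [F' → . F], [X → . ,], [X → . x e f], [X → .] }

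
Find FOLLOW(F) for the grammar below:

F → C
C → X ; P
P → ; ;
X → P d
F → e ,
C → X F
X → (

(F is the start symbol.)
{ $ }

F is the start symbol, so $ ∈ FOLLOW(F).
In C → X F: F is at the end, add FOLLOW(C)

The FOLLOW sets referred to above (computed the same way, to a fixed point):
  FOLLOW(C) = { $ }

Taking the union: FOLLOW(F) = { $ }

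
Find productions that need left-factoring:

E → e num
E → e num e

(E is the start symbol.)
Yes, E has productions with common prefix 'e num'

Left-factoring is needed when two productions for the same non-terminal
share a common prefix on the right-hand side.

Productions for E:
  E → e num
  E → e num e

Found common prefix 'e num' in productions for E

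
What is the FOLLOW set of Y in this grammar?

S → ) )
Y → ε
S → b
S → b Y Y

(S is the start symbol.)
To compute FOLLOW(Y), find every occurrence of Y on a right-hand side N → α Y β: add FIRST(β) \ {ε}, and if β is empty or nullable also add FOLLOW(N). Iterate to a fixed point.

In S → b Y Y: Y is followed by Y, add FIRST(Y) \ {ε} = { }
  Y is nullable, so also add FOLLOW(S)
In S → b Y Y: Y is at the end, add FOLLOW(S)

The FOLLOW sets referred to above (computed the same way, to a fixed point):
  FOLLOW(S) = { $ }

Taking the union: FOLLOW(Y) = { $ }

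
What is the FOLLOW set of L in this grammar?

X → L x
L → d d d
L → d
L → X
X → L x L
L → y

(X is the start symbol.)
{ $, 'x' }

In X → L x: L is followed by x, add FIRST(x) \ {ε} = { 'x' }
In X → L x L: L is followed by x L, add FIRST(x L) \ {ε} = { 'x' }
In X → L x L: L is at the end, add FOLLOW(X)

The FOLLOW sets referred to above (computed the same way, to a fixed point):
  FOLLOW(X) = { $, 'x' }

Taking the union: FOLLOW(L) = { $, 'x' }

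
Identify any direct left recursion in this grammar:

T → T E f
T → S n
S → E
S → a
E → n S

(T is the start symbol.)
Yes, T is left-recursive

Direct left recursion occurs when N → N α for some non-terminal N (the right-hand side begins with the left-hand side itself).

T → T E f: LEFT RECURSIVE (starts with T)
T → S n: starts with S
S → E: starts with E
S → a: starts with a
E → n S: starts with n

The grammar has direct left recursion on: T.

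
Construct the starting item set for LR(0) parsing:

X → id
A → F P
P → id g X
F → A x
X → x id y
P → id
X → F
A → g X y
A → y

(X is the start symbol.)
{ [A → . F P], [A → . g X y], [A → . y], [F → . A x], [X → . F], [X → . id], [X → . x id y], [X' → . X] }

First, augment the grammar with X' → X
I₀ = CLOSURE({ [X' → . X] }):
  [X' → . X] has the dot before X: add [X → . id], [X → . x id y], [X → . F]
  [X → . F] has the dot before F: add [F → . A x]
  [F → . A x] has the dot before A: add [A → . F P], [A → . g X y], [A → . y]
No further items can be added.

I₀ = { [A → . F P], [A → . g X y], [A → . y], [F → . A x], [X → . F], [X → . id], [X → . x id y], [X' → . X] }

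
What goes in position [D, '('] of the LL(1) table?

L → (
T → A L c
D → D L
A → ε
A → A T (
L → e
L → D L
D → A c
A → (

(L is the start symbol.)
D → D L, D → A c

To find M[D, '('], we find productions for D where '(' is in the predict set (PREDICT(N → α) = (FIRST(α) \ {ε}) ∪ (FOLLOW(N) if α ⇒* ε)).

Relevant sets:
  FIRST(D) = { '(', 'c', 'e' }
  FIRST(A) = { '(', 'c', 'e', ε }

D → D L: PREDICT = { '(', 'c', 'e' }
  '(' is in predict set, so this production goes in M[D, '(']
D → A c: PREDICT = { '(', 'c', 'e' }
  '(' is in predict set, so this production goes in M[D, '(']

M[D, '('] = D → D L, D → A c  (a multiply-defined cell — the grammar is not LL(1))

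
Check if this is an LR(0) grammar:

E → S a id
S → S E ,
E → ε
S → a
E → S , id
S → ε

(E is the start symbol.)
No. Shift-reduce conflict between [E → .] and [S → . a]

A grammar is LR(0) if no state in the canonical LR(0) collection has:
  - both a shift item (dot before a terminal) and a complete item (shift-reduce conflict), or
  - two or more complete items (reduce-reduce conflict; the accept item [E' → E .] counts as a complete item here).

Augment with E' → E and build the canonical LR(0) collection (I0 = CLOSURE({[E' → . E]}), then GOTO on every symbol after a dot until no new states appear). It has 10 states:
  I0: { [E → . S , id], [E → . S a id], [E → .], [E' → . E], [S → . S E ,], [S → . a], [S → .] }  — shift, 2 reduces
  I1: { [E' → E .] }  — accept
  I2: { [E → . S , id], [E → . S a id], [E → .], [E → S . , id], [E → S . a id], [S → . S E ,], [S → . a], [S → .], [S → S . E ,] }  — shift, 2 reduces
  I3: { [S → a .] }  — reduce
  I4: { [E → S , . id] }  — shift
  I5: { [S → S E . ,] }  — shift
  I6: { [E → S a . id], [S → a .] }  — shift, reduce
  I7: { [E → S a id .] }  — reduce
  I8: { [S → S E , .] }  — reduce
  I9: { [E → S , id .] }  — reduce

Conflict in state I0:
  Shift-reduce conflict between [E → .] and [S → . a]
So the grammar is NOT LR(0).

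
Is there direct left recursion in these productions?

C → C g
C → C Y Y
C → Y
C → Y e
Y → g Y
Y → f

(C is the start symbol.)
Yes, C is left-recursive

C → C g: LEFT RECURSIVE (starts with C)
C → C Y Y: LEFT RECURSIVE (starts with C)
C → Y: starts with Y
C → Y e: starts with Y
Y → g Y: starts with g
Y → f: starts with f

The grammar has direct left recursion on: C.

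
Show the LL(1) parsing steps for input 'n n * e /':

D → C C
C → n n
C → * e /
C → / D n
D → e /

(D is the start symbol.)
LL(1) parsing maintains a stack (initially the start symbol over $) and the input. At each step: if the stack top is a terminal, match it against the current input token; if it is a non-terminal N, replace it with the RHS of M[N, lookahead] (the unique production whose predict set contains the lookahead).

Stack is shown with the top on the left.

Stack    Input        Action
----------------------------
D $      n n * e / $  output D → C C
C C $    n n * e / $  output C → n n
n n C $  n n * e / $  match 'n'
n C $    n * e / $    match 'n'
C $      * e / $      output C → * e /
* e / $  * e / $      match '*'
e / $    e / $        match 'e'
/ $      / $          match '/'
$        $            accept

The string is accepted.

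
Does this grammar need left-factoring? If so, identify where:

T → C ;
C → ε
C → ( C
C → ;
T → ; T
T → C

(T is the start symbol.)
Yes, T has productions with common prefix 'C'

Left-factoring is needed when two productions for the same non-terminal
share a common prefix on the right-hand side.

Productions for T:
  T → C ;
  T → ; T
  T → C
Productions for C:
  C → ε
  C → ( C
  C → ;

Found common prefix 'C' in productions for T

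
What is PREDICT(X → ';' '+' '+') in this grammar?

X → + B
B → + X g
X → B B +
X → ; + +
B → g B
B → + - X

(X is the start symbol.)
{ ';' }

PREDICT(X → ';' '+' '+') = (FIRST(RHS) \ {ε}) ∪ (FOLLOW(X) if ε ∈ FIRST(RHS), i.e. RHS ⇒* ε)
FIRST(';' '+' '+') = { ';' }
ε ∉ FIRST(';' '+' '+'), so FOLLOW(X) is not added.
PREDICT(X → ';' '+' '+') = { ';' }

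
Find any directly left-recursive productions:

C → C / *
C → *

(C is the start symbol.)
Yes, C is left-recursive

C → C / *: LEFT RECURSIVE (starts with C)
C → *: starts with '*'

The grammar has direct left recursion on: C.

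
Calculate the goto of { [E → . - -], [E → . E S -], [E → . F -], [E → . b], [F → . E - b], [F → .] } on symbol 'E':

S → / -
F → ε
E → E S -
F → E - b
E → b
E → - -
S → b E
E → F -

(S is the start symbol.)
GOTO(I, 'E') = CLOSURE({ [A → αX.β] : [A → α.Xβ] ∈ I, X = 'E' })

Items with dot before 'E', with the dot advanced:
  [E → . E S -] → [E → E . S -]
  [F → . E - b] → [F → E . - b]
Closure of the advanced items:
  [E → E . S -] has the dot before S: add [S → . / -], [S → . b E]

GOTO = { [E → E . S -], [F → E . - b], [S → . / -], [S → . b E] }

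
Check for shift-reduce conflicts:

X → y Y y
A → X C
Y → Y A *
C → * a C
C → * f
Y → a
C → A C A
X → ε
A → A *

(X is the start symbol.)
A shift-reduce conflict occurs when an LR(0) state has both:
  - a complete (reduce) item [A → α .] (dot at the end), and
  - a shift item [B → β . c γ] (dot before a terminal).

Augment with X' → X and build the canonical LR(0) collection (I0 = CLOSURE({[X' → . X]}), then GOTO on every symbol after a dot until no new states appear). It has 19 states:
  I0: { [X → . y Y y], [X → .], [X' → . X] }  — shift, reduce
  I1: { [X' → X .] }  — accept
  I2: { [X → y . Y y], [Y → . Y A *], [Y → . a] }  — shift
  I3: { [A → . A *], [A → . X C], [X → . y Y y], [X → .], [X → y Y . y], [Y → Y . A *] }  — shift, reduce
  I4: { [Y → a .] }  — reduce
  I5: { [A → A . *], [Y → Y A . *] }  — shift
  I6: { [A → . A *], [A → . X C], [A → X . C], [C → . * a C], [C → . * f], [C → . A C A], [X → . y Y y], [X → .] }  — shift, reduce
  I7: { [X → y . Y y], [X → y Y y .], [Y → . Y A *], [Y → . a] }  — shift, reduce
  I8: { [C → * . a C], [C → * . f] }  — shift
  I9: { [A → . A *], [A → . X C], [A → A . *], [C → . * a C], [C → . * f], [C → . A C A], [C → A . C A], [X → . y Y y], [X → .] }  — shift, reduce
  I10: { [A → X C .] }  — reduce
  I11: { [A → A * .], [C → * . a C], [C → * . f] }  — shift, reduce
  I12: { [A → . A *], [A → . X C], [C → A C . A], [X → . y Y y], [X → .] }  — shift, reduce
  I13: { [A → A . *], [C → A C A .] }  — shift, reduce
  I14: { [A → A * .] }  — reduce
  I15: { [A → . A *], [A → . X C], [C → * a . C], [C → . * a C], [C → . * f], [C → . A C A], [X → . y Y y], [X → .] }  — shift, reduce
  I16: { [C → * f .] }  — reduce
  I17: { [C → * a C .] }  — reduce
  I18: { [A → A * .], [Y → Y A * .] }  — 2 reduces

I0 contains reduce item [X → .] and shift item [X → . y Y y] — shift-reduce conflict.
I3 contains reduce item [X → .] and shift items [X → . y Y y], [X → y Y . y] — shift-reduce conflict.
I6 contains reduce item [X → .] and shift items [C → . * a C], [C → . * f], [X → . y Y y] — shift-reduce conflict.
I7 contains reduce item [X → y Y y .] and shift item [Y → . a] — shift-reduce conflict.
I9 contains reduce item [X → .] and shift items [A → A . *], [C → . * a C], [C → . * f], [X → . y Y y] — shift-reduce conflict.
I11 contains reduce item [A → A * .] and shift items [C → * . a C], [C → * . f] — shift-reduce conflict.
I12 contains reduce item [X → .] and shift item [X → . y Y y] — shift-reduce conflict.
I13 contains reduce item [C → A C A .] and shift item [A → A . *] — shift-reduce conflict.
I15 contains reduce item [X → .] and shift items [C → . * a C], [C → . * f], [X → . y Y y] — shift-reduce conflict.

Answer: Yes — I0: [X → .] vs [X → . y Y y]; I3: [X → .] vs [X → . y Y y]; I6: [X → .] vs [C → . * a C]; I7: [X → y Y y .] vs [Y → . a]; I9: [X → .] vs [A → A . *]; I11: [A → A * .] vs [C → * . a C]; I12: [X → .] vs [X → . y Y y]; I13: [C → A C A .] vs [A → A . *]; I15: [X → .] vs [C → . * a C]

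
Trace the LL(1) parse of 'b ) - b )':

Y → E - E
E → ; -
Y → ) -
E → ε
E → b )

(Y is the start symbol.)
LL(1) parsing maintains a stack (initially the start symbol over $) and the input. At each step: if the stack top is a terminal, match it against the current input token; if it is a non-terminal N, replace it with the RHS of M[N, lookahead] (the unique production whose predict set contains the lookahead).

Stack is shown with the top on the left.

Stack      Input        Action
------------------------------
Y $        b ) - b ) $  output Y → E - E
E - E $    b ) - b ) $  output E → b )
b ) - E $  b ) - b ) $  match 'b'
) - E $    ) - b ) $    match ')'
- E $      - b ) $      match '-'
E $        b ) $        output E → b )
b ) $      b ) $        match 'b'
) $        ) $          match ')'
$          $            accept

The string is accepted.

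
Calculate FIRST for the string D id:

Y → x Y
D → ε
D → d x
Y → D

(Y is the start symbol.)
FIRST sets of the non-terminals involved (from the grammar, by fixed-point iteration):
  FIRST(D) = { 'd', ε }

To compute FIRST(D id), process the symbols left to right:
Symbol D is a non-terminal. Add FIRST(D) \ {ε} = { 'd' }
D is nullable (ε ∈ FIRST(D)), continue to the next symbol.
Symbol id is a terminal. Add 'id' and stop.
FIRST(D id) = { 'd', 'id' }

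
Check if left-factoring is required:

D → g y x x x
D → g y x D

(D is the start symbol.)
Left-factoring is needed when two productions for the same non-terminal
share a common prefix on the right-hand side.

Productions for D:
  D → g y x x x
  D → g y x D

Found common prefix 'g y x' in productions for D

Answer: Yes, D has productions with common prefix 'g y x'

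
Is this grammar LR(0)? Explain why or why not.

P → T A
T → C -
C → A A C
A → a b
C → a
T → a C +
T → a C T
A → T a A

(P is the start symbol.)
A grammar is LR(0) if no state in the canonical LR(0) collection has:
  - both a shift item (dot before a terminal) and a complete item (shift-reduce conflict), or
  - two or more complete items (reduce-reduce conflict; the accept item [P' → P .] counts as a complete item here).

Augment with P' → P and build the canonical LR(0) collection (I0 = CLOSURE({[P' → . P]}), then GOTO on every symbol after a dot until no new states appear). It has 18 states:
  I0: { [A → . T a A], [A → . a b], [C → . A A C], [C → . a], [P → . T A], [P' → . P], [T → . C -], [T → . a C +], [T → . a C T] }  — shift
  I1: { [A → . T a A], [A → . a b], [C → . A A C], [C → . a], [C → A . A C], [T → . C -], [T → . a C +], [T → . a C T] }  — shift
  I2: { [T → C . -] }  — shift
  I3: { [P' → P .] }  — accept
  I4: { [A → . T a A], [A → . a b], [A → T . a A], [C → . A A C], [C → . a], [P → T . A], [T → . C -], [T → . a C +], [T → . a C T] }  — shift
  I5: { [A → . T a A], [A → . a b], [A → a . b], [C → . A A C], [C → . a], [C → a .], [T → . C -], [T → . a C +], [T → . a C T], [T → a . C +], [T → a . C T] }  — shift, reduce
  I6: { [A → . T a A], [A → . a b], [C → . A A C], [C → . a], [T → . C -], [T → . a C +], [T → . a C T], [T → C . -], [T → a C . +], [T → a C . T] }  — shift
  I7: { [A → T . a A] }  — shift
  I8: { [A → a b .] }  — reduce
  I9: { [A → . T a A], [A → . a b], [A → T a . A], [C → . A A C], [C → . a], [T → . C -], [T → . a C +], [T → . a C T] }  — shift
  I10: { [A → . T a A], [A → . a b], [A → T a A .], [C → . A A C], [C → . a], [C → A . A C], [T → . C -], [T → . a C +], [T → . a C T] }  — shift, reduce
  I11: { [A → . T a A], [A → . a b], [C → . A A C], [C → . a], [C → A . A C], [C → A A . C], [T → . C -], [T → . a C +], [T → . a C T] }  — shift
  I12: { [C → A A C .], [T → C . -] }  — shift, reduce
  I13: { [T → C - .] }  — reduce
  I14: { [T → a C + .] }  — reduce
  I15: { [A → T . a A], [T → a C T .] }  — shift, reduce
  I16: { [A → . T a A], [A → . a b], [C → . A A C], [C → . a], [C → A . A C], [P → T A .], [T → . C -], [T → . a C +], [T → . a C T] }  — shift, reduce
  I17: { [A → . T a A], [A → . a b], [A → T a . A], [A → a . b], [C → . A A C], [C → . a], [C → a .], [T → . C -], [T → . a C +], [T → . a C T], [T → a . C +], [T → a . C T] }  — shift, reduce

Conflict in state I5:
  Shift-reduce conflict between [C → a .] and [A → . a b]
So the grammar is NOT LR(0).

Answer: No. Shift-reduce conflict between [C → a .] and [A → . a b]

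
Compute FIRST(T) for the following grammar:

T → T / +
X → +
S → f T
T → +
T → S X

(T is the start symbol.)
To compute FIRST(T), examine every production with T on the left-hand side, reading each right-hand side left to right until a non-nullable symbol is reached.

FIRST sets of the other non-terminals involved (by the same procedure, iterated to a fixed point):
  FIRST(S) = { 'f' }

From T → T / +:
  - T is the symbol being defined: contributes nothing new
    T is not nullable, so stop
From T → +:
  - '+' is a terminal: add '+' and stop
From T → S X:
  - S is a non-terminal: add FIRST(S) \ {ε} = { 'f' }
    S is not nullable, so stop

Collecting: FIRST(T) = { '+', 'f' }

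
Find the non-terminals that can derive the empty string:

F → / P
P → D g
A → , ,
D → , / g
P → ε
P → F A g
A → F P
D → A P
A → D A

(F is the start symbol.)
A non-terminal is nullable if it can derive ε (the empty string): either it has an ε-production, or it has a production whose right-hand side consists entirely of nullable non-terminals.

ε-productions: P → ε
So P is immediately nullable.
No further non-terminal can be added: every production for the remaining non-terminals contains a terminal or a non-nullable non-terminal.
Nullable = { 'P' }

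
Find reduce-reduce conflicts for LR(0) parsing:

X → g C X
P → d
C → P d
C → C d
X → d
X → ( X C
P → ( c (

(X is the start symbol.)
Yes — I11: [C → C d .] vs [X → d .]

A reduce-reduce conflict occurs when an LR(0) state has two complete items [A → α .] and [B → β .] — both call for a reduction, and with no lookahead the parser cannot choose between them.

Augment with X' → X and build the canonical LR(0) collection (I0 = CLOSURE({[X' → . X]}), then GOTO on every symbol after a dot until no new states appear). It has 17 states:
  I0: { [X → . ( X C], [X → . d], [X → . g C X], [X' → . X] }  — shift
  I1: { [X → ( . X C], [X → . ( X C], [X → . d], [X → . g C X] }  — shift
  I2: { [X' → X .] }  — accept
  I3: { [X → d .] }  — reduce
  I4: { [C → . C d], [C → . P d], [P → . ( c (], [P → . d], [X → g . C X] }  — shift
  I5: { [P → ( . c (] }  — shift
  I6: { [C → C . d], [X → . ( X C], [X → . d], [X → . g C X], [X → g C . X] }  — shift
  I7: { [C → P . d] }  — shift
  I8: { [P → d .] }  — reduce
  I9: { [C → P d .] }  — reduce
  I10: { [X → g C X .] }  — reduce
  I11: { [C → C d .], [X → d .] }  — 2 reduces
  I12: { [P → ( c . (] }  — shift
  I13: { [P → ( c ( .] }  — reduce
  I14: { [C → . C d], [C → . P d], [P → . ( c (], [P → . d], [X → ( X . C] }  — shift
  I15: { [C → C . d], [X → ( X C .] }  — shift, reduce
  I16: { [C → C d .] }  — reduce

I11 contains complete items [C → C d .], [X → d .] — reduce-reduce conflict.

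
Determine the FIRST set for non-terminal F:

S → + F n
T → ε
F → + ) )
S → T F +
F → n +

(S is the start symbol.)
To compute FIRST(F), examine every production with F on the left-hand side, reading each right-hand side left to right until a non-nullable symbol is reached.

From F → + ) ):
  - '+' is a terminal: add '+' and stop
From F → n +:
  - n is a terminal: add 'n' and stop

Collecting: FIRST(F) = { '+', 'n' }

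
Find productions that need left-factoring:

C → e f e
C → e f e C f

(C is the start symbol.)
Yes, C has productions with common prefix 'e f e'

Left-factoring is needed when two productions for the same non-terminal
share a common prefix on the right-hand side.

Productions for C:
  C → e f e
  C → e f e C f

Found common prefix 'e f e' in productions for C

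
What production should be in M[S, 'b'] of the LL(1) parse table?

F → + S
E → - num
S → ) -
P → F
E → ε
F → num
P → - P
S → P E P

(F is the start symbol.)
To find M[S, 'b'], we find productions for S where 'b' is in the predict set (PREDICT(N → α) = (FIRST(α) \ {ε}) ∪ (FOLLOW(N) if α ⇒* ε)).

Relevant sets:
  FIRST(P) = { '+', '-', 'num' }

S → ) -: PREDICT = { ')' }
S → P E P: PREDICT = { '+', '-', 'num' }

M[S, 'b'] is empty (no production applies)

Answer: Empty (error entry)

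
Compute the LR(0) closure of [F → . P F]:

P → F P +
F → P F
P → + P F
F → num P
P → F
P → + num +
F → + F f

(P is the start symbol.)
{ [F → . + F f], [F → . P F], [F → . num P], [P → . + P F], [P → . + num +], [P → . F P +], [P → . F] }

Start with: [F → . P F]
  [F → . P F] has the dot before P: add [P → . F P +], [P → . + P F], [P → . F], [P → . + num +]
  [P → . F P +] has the dot before F: add [F → . num P], [F → . + F f]
No further items can be added.

CLOSURE = { [F → . + F f], [F → . P F], [F → . num P], [P → . + P F], [P → . + num +], [P → . F P +], [P → . F] }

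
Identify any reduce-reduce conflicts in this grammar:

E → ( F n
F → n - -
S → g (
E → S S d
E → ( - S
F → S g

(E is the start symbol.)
No reduce-reduce conflicts

Augment with E' → E and build the canonical LR(0) collection (I0 = CLOSURE({[E' → . E]}), then GOTO on every symbol after a dot until no new states appear). It has 17 states:
  I0: { [E → . ( - S], [E → . ( F n], [E → . S S d], [E' → . E], [S → . g (] }  — shift
  I1: { [E → ( . - S], [E → ( . F n], [F → . S g], [F → . n - -], [S → . g (] }  — shift
  I2: { [E' → E .] }  — accept
  I3: { [E → S . S d], [S → . g (] }  — shift
  I4: { [S → g . (] }  — shift
  I5: { [S → g ( .] }  — reduce
  I6: { [E → S S . d] }  — shift
  I7: { [E → S S d .] }  — reduce
  I8: { [E → ( - . S], [S → . g (] }  — shift
  I9: { [E → ( F . n] }  — shift
  I10: { [F → S . g] }  — shift
  I11: { [F → n . - -] }  — shift
  I12: { [F → n - . -] }  — shift
  I13: { [F → n - - .] }  — reduce
  I14: { [F → S g .] }  — reduce
  I15: { [E → ( F n .] }  — reduce
  I16: { [E → ( - S .] }  — reduce

No state contains more than one complete item.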